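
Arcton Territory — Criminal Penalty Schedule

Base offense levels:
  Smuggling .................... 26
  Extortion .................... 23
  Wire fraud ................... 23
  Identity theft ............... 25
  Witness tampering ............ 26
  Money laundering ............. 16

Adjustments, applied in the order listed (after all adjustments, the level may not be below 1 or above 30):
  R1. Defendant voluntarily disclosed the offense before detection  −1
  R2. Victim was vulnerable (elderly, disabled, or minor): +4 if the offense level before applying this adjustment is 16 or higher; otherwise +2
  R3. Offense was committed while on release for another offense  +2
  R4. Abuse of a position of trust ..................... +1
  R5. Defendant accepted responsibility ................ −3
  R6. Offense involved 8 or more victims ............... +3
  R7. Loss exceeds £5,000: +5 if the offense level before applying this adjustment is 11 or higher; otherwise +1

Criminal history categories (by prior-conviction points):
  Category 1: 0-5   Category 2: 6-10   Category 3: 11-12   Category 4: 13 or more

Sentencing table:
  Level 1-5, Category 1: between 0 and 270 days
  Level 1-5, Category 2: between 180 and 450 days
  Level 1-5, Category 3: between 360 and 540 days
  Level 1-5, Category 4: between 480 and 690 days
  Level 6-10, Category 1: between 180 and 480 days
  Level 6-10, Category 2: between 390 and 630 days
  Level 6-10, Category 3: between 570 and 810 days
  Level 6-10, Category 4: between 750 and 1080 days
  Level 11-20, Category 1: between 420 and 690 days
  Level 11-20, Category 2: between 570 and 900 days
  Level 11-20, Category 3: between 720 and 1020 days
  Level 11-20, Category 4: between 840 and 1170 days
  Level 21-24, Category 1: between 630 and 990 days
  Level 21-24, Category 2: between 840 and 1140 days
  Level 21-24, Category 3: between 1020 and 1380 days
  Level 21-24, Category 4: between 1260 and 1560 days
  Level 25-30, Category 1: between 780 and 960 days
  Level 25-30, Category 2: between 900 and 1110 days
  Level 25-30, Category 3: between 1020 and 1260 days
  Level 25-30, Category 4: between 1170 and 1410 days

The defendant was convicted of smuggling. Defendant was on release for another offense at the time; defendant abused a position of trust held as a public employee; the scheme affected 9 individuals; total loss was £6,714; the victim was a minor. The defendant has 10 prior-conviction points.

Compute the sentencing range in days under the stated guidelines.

900-1110 days

Base offense level for smuggling: 26.
R1 does not apply.
R2 applies (level before this adjustment is 26 ≥ 16, so +4): 26 + 4 = 30.
R3 applies: 30 + 2 = 32.
R4 applies: 32 + 1 = 33.
R5 does not apply.
R6 applies: 33 + 3 = 36.
R7 applies (level before this adjustment is 36 ≥ 11, so +5): 36 + 5 = 41.
Level 41 exceeds the maximum of 30; capped at 30.
Final offense level: 30.
Criminal history: 10 prior points → Category 2 (6-10).
Level 30 falls in the 25-30 band.
Grid: Level 25-30 × Category 2 = 900-1110 days.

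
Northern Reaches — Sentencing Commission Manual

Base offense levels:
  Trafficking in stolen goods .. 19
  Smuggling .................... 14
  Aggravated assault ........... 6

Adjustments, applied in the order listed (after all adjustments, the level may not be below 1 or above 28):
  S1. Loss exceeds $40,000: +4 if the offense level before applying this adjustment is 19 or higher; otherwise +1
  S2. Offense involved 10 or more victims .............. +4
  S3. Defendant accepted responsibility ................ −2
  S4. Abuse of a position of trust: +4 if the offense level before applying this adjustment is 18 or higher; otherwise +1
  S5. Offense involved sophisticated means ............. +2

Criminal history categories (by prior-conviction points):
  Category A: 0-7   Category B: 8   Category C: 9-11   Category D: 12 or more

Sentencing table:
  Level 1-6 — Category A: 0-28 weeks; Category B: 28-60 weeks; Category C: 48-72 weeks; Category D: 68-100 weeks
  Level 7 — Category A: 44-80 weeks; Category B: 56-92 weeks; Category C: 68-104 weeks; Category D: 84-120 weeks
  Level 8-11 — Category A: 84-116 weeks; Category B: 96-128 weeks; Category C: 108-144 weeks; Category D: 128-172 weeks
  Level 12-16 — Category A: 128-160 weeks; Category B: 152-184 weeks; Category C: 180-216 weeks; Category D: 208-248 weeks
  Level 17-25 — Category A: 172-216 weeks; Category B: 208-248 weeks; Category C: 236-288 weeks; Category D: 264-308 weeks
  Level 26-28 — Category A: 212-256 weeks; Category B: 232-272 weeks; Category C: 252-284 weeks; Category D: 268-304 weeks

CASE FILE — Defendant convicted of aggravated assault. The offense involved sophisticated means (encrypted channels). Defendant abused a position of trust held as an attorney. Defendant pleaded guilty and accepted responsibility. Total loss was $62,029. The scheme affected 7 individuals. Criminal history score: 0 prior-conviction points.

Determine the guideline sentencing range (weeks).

Base offense level for aggravated assault: 6.
S1 applies (level before this adjustment is 6 < 19, so +1): 6 + 1 = 7.
S2 does not apply.
S3 applies: 7 − 2 = 5.
S4 applies (level before this adjustment is 5 < 18, so +1): 5 + 1 = 6.
S5 applies: 6 + 2 = 8.
Final offense level: 8.
Criminal history: 0 prior points → Category A (0-7).
Level 8 falls in the 8-11 band.
Grid: Level 8-11 × Category A = 84-116 weeks.

84-116 weeks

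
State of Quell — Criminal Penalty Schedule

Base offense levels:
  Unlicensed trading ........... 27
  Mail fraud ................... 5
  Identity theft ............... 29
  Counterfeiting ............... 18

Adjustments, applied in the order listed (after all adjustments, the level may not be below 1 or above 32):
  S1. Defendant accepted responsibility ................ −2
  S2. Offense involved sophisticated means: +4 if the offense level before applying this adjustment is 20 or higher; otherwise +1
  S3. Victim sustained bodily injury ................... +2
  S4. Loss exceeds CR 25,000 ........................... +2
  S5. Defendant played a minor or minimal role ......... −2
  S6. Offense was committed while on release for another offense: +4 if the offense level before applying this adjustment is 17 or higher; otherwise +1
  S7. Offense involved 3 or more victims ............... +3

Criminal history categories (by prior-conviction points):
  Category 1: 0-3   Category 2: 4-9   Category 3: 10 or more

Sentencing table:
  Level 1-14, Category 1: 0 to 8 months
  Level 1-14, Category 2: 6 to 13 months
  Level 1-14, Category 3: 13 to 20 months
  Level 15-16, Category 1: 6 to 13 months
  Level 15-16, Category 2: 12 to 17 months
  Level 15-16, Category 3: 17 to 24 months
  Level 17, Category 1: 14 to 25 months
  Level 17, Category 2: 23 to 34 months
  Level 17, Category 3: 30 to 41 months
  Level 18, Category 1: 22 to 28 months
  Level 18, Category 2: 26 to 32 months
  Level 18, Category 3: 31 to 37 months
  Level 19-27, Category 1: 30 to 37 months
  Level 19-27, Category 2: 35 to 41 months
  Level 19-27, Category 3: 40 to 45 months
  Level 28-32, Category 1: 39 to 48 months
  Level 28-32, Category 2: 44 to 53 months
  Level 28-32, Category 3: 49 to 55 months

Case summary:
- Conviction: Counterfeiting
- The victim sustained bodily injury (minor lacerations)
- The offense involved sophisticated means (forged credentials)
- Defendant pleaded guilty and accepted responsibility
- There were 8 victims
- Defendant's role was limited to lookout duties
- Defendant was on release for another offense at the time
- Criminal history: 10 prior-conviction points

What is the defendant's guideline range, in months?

Base offense level for counterfeiting: 18.
S1 applies: 18 − 2 = 16.
S2 applies (level before this adjustment is 16 < 20, so +1): 16 + 1 = 17.
S3 applies: 17 + 2 = 19.
S5 applies: 19 − 2 = 17.
S6 applies (level before this adjustment is 17 ≥ 17, so +4): 17 + 4 = 21.
S7 applies: 21 + 3 = 24.
Final offense level: 24.
Criminal history: 10 prior points → Category 3 (10+).
Level 24 falls in the 19-27 band.
Grid: Level 19-27 × Category 3 = 40-45 months.

40-45 months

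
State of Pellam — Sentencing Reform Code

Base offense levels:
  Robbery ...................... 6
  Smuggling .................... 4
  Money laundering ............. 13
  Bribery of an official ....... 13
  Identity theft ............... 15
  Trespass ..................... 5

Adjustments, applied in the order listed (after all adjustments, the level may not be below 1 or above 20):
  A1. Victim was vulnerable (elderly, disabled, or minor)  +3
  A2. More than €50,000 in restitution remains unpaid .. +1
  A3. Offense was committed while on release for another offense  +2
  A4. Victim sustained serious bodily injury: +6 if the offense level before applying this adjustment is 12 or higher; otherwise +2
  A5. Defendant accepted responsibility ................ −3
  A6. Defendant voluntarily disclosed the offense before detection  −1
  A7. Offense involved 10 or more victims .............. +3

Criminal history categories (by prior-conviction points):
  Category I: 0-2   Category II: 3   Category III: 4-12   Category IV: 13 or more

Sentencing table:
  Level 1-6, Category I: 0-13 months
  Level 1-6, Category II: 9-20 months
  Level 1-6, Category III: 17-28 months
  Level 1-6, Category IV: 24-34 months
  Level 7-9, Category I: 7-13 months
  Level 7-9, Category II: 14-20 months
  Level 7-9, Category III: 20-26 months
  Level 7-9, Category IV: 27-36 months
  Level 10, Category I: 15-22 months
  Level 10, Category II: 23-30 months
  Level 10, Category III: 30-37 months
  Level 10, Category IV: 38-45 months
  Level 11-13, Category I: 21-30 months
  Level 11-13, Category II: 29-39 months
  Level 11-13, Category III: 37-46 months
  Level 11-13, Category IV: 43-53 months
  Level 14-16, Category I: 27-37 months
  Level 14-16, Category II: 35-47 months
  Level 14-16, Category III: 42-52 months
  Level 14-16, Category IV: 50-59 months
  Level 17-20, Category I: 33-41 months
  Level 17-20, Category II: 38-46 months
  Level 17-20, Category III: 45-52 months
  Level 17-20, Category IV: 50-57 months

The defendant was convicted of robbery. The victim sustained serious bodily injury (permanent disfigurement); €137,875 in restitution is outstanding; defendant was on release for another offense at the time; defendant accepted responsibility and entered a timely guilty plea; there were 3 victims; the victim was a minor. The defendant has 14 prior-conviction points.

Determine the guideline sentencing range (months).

Base offense level for robbery: 6.
A1 applies: 6 + 3 = 9.
A2 applies: 9 + 1 = 10.
A3 applies: 10 + 2 = 12.
A4 applies (level before this adjustment is 12 ≥ 12, so +6): 12 + 6 = 18.
A5 applies: 18 − 3 = 15.
A6 does not apply.
A7 does not apply.
Final offense level: 15.
Criminal history: 14 prior points → Category IV (13+).
Level 15 falls in the 14-16 band.
Grid: Level 14-16 × Category IV = 50-59 months.

50-59 months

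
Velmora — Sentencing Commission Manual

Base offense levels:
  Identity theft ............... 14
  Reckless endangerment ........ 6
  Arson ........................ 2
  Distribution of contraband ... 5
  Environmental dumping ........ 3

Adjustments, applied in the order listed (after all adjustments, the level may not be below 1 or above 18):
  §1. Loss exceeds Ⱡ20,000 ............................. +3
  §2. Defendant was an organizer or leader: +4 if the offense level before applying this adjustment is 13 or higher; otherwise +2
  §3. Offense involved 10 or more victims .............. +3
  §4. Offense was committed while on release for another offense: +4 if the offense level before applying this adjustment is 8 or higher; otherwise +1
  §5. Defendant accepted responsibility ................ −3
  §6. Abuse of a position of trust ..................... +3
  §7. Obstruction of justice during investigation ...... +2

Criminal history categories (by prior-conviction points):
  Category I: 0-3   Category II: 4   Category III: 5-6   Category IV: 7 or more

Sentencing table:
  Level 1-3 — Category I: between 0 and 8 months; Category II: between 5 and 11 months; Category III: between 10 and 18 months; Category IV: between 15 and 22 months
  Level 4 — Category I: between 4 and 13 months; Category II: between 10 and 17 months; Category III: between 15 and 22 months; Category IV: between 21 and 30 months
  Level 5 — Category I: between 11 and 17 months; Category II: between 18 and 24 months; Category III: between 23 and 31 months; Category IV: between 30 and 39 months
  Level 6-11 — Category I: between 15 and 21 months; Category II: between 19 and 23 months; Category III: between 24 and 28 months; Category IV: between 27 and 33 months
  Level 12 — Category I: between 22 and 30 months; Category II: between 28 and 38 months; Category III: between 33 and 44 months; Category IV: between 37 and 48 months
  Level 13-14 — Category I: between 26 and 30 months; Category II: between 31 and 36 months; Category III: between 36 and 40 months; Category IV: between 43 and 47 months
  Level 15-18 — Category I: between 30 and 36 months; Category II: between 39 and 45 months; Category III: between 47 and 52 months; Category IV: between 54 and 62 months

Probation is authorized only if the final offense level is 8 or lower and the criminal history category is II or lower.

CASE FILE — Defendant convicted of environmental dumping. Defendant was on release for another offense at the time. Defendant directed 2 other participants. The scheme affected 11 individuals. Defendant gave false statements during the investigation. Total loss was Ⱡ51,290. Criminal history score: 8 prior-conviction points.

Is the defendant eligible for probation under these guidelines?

No

Base offense level for environmental dumping: 3.
§1 applies: 3 + 3 = 6.
§2 applies (level before this adjustment is 6 < 13, so +2): 6 + 2 = 8.
§3 applies: 8 + 3 = 11.
§4 applies (level before this adjustment is 11 ≥ 8, so +4): 11 + 4 = 15.
§5 does not apply.
§7 applies: 15 + 2 = 17.
Final offense level: 17.
Criminal history: 8 prior points → Category IV (7+).
Level 17 falls in the 15-18 band.
Grid: Level 15-18 × Category IV = 54-62 months.
Probation check: level 17 > 8 and category IV > II → not eligible.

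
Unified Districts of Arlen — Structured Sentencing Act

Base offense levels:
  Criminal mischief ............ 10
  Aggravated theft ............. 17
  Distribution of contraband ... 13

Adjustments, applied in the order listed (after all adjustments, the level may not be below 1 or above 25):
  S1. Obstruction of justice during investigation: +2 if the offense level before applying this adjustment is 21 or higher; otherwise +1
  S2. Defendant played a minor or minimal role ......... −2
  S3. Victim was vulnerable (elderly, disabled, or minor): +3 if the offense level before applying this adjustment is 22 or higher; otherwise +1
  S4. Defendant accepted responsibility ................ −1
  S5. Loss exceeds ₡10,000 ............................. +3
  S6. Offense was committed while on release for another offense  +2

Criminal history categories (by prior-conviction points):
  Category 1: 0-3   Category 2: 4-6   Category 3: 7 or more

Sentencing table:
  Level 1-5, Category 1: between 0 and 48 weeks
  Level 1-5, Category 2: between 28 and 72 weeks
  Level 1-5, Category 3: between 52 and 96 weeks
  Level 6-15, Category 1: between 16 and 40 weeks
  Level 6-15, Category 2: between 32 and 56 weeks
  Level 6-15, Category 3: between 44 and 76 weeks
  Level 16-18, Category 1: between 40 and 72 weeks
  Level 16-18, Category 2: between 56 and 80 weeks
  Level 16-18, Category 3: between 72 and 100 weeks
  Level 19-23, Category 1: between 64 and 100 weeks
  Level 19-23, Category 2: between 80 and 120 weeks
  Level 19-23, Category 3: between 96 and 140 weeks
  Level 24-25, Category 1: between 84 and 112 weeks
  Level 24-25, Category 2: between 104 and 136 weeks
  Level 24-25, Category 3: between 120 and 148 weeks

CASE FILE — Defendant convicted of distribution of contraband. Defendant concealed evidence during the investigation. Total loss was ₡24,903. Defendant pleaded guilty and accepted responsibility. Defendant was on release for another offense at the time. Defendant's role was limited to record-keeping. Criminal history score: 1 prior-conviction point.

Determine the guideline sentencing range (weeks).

Base offense level for distribution of contraband: 13.
S1 applies (level before this adjustment is 13 < 21, so +1): 13 + 1 = 14.
S2 applies: 14 − 2 = 12.
S4 applies: 12 − 1 = 11.
S5 applies: 11 + 3 = 14.
S6 applies: 14 + 2 = 16.
Final offense level: 16.
Criminal history: 1 prior point → Category 1 (0-3).
Level 16 falls in the 16-18 band.
Grid: Level 16-18 × Category 1 = 40-72 weeks.

40-72 weeks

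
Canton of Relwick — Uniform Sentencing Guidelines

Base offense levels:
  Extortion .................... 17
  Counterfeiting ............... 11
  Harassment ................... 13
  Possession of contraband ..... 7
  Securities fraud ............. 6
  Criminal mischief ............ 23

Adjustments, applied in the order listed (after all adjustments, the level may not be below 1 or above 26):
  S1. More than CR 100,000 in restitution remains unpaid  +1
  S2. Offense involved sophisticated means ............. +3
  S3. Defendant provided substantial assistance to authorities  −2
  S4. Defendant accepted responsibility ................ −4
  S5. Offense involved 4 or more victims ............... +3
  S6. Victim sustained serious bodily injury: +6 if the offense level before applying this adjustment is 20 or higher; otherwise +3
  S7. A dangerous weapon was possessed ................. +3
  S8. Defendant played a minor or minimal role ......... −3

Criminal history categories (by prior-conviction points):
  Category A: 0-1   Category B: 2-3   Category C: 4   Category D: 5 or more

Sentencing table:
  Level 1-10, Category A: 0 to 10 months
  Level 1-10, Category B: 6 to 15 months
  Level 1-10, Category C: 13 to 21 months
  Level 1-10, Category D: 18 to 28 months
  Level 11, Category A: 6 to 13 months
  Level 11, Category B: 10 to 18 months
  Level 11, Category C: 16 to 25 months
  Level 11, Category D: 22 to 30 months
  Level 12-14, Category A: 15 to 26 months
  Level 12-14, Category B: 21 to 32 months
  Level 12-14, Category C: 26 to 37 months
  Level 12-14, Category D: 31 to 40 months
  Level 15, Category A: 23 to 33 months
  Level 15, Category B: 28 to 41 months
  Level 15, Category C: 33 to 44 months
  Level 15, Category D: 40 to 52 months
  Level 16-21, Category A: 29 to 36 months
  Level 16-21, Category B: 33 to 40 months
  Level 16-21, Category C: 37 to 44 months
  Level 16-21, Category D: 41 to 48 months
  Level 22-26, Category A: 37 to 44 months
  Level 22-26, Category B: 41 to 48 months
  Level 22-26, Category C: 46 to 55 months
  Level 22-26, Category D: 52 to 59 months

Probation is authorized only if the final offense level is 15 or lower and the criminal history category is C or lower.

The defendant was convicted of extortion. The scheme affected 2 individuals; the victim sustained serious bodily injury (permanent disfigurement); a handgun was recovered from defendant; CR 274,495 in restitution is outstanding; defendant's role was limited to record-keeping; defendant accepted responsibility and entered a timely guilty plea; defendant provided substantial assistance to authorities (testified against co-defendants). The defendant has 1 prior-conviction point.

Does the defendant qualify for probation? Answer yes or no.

Yes

Base offense level for extortion: 17.
S1 applies: 17 + 1 = 18.
S2 does not apply.
S3 applies: 18 − 2 = 16.
S4 applies: 16 − 4 = 12.
S5 does not apply.
S6 applies (level before this adjustment is 12 < 20, so +3): 12 + 3 = 15.
S7 applies: 15 + 3 = 18.
S8 applies: 18 − 3 = 15.
Final offense level: 15.
Criminal history: 1 prior point → Category A (0-1).
Level 15 falls in the 15 band.
Grid: Level 15 × Category A = 23-33 months.
Probation check: level 15 ≤ 15 and category A ≤ C → eligible.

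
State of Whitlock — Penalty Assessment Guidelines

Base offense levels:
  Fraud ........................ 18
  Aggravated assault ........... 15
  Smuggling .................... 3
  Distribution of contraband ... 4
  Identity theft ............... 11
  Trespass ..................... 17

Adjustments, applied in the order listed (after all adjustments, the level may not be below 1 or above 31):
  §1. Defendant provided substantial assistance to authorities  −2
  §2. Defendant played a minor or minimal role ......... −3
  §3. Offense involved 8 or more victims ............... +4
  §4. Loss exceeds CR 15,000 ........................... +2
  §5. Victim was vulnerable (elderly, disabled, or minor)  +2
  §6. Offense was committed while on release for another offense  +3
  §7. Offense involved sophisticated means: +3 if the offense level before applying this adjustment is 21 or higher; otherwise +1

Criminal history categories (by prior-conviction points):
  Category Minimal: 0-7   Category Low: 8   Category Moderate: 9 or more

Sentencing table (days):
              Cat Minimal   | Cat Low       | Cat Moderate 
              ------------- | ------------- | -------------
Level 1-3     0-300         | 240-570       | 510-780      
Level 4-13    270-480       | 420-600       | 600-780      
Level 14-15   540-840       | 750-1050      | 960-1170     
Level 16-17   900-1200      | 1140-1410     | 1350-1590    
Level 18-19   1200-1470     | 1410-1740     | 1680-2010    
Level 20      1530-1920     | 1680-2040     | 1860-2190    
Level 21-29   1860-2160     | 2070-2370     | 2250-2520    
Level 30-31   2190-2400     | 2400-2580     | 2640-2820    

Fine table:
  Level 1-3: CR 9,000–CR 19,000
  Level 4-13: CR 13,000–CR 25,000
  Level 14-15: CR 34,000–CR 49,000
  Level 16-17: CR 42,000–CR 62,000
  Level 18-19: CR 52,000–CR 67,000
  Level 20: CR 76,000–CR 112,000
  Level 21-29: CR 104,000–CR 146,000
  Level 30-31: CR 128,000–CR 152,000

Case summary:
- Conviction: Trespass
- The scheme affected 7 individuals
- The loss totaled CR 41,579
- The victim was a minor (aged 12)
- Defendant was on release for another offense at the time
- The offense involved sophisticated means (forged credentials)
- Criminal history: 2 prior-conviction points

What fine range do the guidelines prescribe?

CR 104,000–CR 146,000

Base offense level for trespass: 17.
§4 applies: 17 + 2 = 19.
§5 applies: 19 + 2 = 21.
§6 applies: 21 + 3 = 24.
§7 applies (level before this adjustment is 24 ≥ 21, so +3): 24 + 3 = 27.
Final offense level: 27.
Level 27 falls in the 21-29 band.
Fine table: Level 21-29 → CR 104,000–CR 146,000.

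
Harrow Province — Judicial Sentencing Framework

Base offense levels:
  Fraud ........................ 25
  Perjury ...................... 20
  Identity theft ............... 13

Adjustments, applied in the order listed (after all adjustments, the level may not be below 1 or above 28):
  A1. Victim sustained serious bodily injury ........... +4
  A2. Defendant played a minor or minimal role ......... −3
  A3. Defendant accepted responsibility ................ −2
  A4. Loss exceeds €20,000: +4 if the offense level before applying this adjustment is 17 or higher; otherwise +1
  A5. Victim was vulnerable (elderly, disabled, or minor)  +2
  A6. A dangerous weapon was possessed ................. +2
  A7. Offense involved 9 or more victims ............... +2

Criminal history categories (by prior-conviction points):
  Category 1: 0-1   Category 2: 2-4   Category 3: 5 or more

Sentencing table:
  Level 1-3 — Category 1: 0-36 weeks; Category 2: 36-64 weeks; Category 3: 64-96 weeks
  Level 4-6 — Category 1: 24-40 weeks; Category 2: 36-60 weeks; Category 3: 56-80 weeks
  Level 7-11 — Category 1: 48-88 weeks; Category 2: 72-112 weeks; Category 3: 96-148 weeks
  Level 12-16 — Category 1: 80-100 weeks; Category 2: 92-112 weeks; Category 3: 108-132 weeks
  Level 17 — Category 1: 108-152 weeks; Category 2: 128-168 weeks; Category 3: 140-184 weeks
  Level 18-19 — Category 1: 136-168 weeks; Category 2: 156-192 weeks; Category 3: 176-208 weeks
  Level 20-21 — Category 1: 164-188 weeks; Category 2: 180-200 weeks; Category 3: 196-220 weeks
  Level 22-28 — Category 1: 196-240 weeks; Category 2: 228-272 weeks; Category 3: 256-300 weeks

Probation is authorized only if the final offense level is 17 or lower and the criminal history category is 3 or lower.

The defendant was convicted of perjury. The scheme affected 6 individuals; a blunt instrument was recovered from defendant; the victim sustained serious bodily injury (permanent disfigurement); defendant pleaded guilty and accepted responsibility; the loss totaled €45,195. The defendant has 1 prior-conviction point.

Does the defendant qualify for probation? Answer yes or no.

Base offense level for perjury: 20.
A1 applies: 20 + 4 = 24.
A2 does not apply.
A3 applies: 24 − 2 = 22.
A4 applies (level before this adjustment is 22 ≥ 17, so +4): 22 + 4 = 26.
A5 does not apply.
A6 applies: 26 + 2 = 28.
A7 does not apply.
Final offense level: 28.
Criminal history: 1 prior point → Category 1 (0-1).
Level 28 falls in the 22-28 band.
Grid: Level 22-28 × Category 1 = 196-240 weeks.
Probation check: level 28 > 17 and category 1 ≤ 3 → not eligible.

No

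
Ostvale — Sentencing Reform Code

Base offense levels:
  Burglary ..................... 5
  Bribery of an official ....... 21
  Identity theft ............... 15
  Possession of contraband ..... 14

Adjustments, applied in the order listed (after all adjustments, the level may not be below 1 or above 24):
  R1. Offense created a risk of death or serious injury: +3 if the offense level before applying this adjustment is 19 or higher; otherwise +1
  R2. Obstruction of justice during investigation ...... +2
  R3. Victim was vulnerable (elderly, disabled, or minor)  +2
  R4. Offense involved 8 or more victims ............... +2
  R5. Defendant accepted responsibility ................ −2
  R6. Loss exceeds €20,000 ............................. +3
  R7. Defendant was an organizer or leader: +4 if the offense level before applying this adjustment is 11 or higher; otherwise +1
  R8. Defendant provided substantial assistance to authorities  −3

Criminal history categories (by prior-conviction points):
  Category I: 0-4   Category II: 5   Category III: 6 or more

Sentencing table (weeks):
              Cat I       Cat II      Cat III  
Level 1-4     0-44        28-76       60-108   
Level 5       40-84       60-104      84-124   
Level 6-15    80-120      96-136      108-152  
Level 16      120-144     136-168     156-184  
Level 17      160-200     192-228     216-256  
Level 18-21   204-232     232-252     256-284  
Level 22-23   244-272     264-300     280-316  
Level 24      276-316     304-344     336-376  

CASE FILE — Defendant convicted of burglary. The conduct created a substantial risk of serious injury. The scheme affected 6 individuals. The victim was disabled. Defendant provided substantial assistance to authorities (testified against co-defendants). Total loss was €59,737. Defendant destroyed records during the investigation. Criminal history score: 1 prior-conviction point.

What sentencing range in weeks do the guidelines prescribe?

Base offense level for burglary: 5.
R1 applies (level before this adjustment is 5 < 19, so +1): 5 + 1 = 6.
R2 applies: 6 + 2 = 8.
R3 applies: 8 + 2 = 10.
R5 does not apply.
R6 applies: 10 + 3 = 13.
R7 does not apply.
R8 applies: 13 − 3 = 10.
Final offense level: 10.
Criminal history: 1 prior point → Category I (0-4).
Level 10 falls in the 6-15 band.
Grid: Level 6-15 × Category I = 80-120 weeks.

80-120 weeks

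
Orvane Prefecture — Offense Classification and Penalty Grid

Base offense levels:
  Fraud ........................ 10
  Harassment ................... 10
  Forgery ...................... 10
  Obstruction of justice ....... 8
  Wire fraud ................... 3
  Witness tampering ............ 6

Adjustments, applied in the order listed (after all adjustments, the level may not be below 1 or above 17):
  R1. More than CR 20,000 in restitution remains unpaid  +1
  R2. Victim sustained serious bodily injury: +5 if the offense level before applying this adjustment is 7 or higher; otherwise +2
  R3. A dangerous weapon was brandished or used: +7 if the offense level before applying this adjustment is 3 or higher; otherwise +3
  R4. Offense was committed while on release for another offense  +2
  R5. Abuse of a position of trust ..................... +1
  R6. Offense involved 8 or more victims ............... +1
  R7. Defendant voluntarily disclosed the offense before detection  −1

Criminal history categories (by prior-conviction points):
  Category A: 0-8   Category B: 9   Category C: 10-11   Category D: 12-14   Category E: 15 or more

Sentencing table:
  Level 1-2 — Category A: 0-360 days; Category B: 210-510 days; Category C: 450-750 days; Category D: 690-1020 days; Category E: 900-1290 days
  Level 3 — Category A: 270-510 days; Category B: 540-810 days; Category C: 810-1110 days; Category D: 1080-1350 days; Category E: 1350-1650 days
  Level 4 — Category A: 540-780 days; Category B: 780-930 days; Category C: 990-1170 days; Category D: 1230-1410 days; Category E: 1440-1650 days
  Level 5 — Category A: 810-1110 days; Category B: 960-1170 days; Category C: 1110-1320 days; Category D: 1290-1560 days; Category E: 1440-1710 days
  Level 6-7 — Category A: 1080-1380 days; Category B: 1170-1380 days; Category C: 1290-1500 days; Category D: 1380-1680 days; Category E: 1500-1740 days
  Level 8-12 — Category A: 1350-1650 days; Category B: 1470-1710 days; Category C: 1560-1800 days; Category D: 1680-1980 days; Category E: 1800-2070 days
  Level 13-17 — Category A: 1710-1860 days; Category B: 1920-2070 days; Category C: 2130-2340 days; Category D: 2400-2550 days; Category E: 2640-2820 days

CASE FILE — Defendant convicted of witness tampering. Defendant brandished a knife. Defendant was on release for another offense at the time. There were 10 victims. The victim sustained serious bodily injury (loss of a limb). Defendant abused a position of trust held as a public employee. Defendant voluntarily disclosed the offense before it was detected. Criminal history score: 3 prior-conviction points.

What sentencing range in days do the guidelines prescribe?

Base offense level for witness tampering: 6.
R1 does not apply.
R2 applies (level before this adjustment is 6 < 7, so +2): 6 + 2 = 8.
R3 applies (level before this adjustment is 8 ≥ 3, so +7): 8 + 7 = 15.
R4 applies: 15 + 2 = 17.
R5 applies: 17 + 1 = 18.
R6 applies: 18 + 1 = 19.
R7 applies: 19 − 1 = 18.
Level 18 exceeds the maximum of 17; capped at 17.
Final offense level: 17.
Criminal history: 3 prior points → Category A (0-8).
Level 17 falls in the 13-17 band.
Grid: Level 13-17 × Category A = 1710-1860 days.

1710-1860 days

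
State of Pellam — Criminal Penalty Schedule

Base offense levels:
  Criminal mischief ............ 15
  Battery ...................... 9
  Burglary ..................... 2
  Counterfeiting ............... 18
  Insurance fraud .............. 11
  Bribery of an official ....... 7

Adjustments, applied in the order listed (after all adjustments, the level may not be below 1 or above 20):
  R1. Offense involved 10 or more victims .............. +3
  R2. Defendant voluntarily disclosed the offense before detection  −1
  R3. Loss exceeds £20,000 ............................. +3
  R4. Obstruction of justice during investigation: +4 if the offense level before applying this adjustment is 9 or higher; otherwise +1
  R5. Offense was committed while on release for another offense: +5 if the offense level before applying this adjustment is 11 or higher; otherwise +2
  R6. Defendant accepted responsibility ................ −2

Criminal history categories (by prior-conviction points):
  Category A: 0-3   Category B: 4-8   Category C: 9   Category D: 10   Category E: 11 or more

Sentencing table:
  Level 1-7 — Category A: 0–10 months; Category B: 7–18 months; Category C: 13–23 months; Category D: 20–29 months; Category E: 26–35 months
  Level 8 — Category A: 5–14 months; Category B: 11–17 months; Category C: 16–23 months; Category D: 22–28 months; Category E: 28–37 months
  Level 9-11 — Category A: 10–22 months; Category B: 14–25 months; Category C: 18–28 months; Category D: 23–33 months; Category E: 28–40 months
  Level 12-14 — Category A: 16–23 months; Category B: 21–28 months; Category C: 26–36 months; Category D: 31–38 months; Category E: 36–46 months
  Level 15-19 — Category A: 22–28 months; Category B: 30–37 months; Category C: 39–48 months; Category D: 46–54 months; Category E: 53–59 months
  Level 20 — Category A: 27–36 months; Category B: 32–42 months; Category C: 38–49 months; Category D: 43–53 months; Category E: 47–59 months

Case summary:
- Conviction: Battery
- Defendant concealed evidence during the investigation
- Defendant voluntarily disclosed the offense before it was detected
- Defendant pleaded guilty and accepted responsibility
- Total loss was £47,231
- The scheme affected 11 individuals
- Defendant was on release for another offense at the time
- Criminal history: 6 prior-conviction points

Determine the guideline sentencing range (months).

Base offense level for battery: 9.
R1 applies: 9 + 3 = 12.
R2 applies: 12 − 1 = 11.
R3 applies: 11 + 3 = 14.
R4 applies (level before this adjustment is 14 ≥ 9, so +4): 14 + 4 = 18.
R5 applies (level before this adjustment is 18 ≥ 11, so +5): 18 + 5 = 23.
R6 applies: 23 − 2 = 21.
Level 21 exceeds the maximum of 20; capped at 20.
Final offense level: 20.
Criminal history: 6 prior points → Category B (4-8).
Level 20 falls in the 20 band.
Grid: Level 20 × Category B = 32-42 months.

32-42 months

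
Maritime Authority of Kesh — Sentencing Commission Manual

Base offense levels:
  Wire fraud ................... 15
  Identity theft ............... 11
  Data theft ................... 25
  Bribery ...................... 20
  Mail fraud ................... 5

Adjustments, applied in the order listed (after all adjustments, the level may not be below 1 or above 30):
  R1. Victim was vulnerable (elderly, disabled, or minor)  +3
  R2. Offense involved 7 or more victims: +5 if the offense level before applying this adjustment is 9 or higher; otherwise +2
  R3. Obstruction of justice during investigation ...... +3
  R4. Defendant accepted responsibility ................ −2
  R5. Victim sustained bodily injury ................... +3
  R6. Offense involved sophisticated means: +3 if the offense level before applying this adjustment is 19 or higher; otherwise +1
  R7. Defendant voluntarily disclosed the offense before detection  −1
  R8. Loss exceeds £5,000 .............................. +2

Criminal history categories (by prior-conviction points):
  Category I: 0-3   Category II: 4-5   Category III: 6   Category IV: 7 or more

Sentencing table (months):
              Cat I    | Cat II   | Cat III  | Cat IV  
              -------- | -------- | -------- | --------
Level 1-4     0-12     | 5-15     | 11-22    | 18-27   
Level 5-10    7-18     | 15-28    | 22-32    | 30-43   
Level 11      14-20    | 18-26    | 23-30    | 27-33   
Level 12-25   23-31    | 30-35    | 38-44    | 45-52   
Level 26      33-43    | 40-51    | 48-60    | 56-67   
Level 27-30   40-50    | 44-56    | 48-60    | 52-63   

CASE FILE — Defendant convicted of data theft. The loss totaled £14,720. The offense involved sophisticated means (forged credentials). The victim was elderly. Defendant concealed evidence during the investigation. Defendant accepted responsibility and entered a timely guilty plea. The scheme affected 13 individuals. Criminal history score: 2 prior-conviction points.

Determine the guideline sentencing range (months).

40-50 months

Base offense level for data theft: 25.
R1 applies: 25 + 3 = 28.
R2 applies (level before this adjustment is 28 ≥ 9, so +5): 28 + 5 = 33.
R3 applies: 33 + 3 = 36.
R4 applies: 36 − 2 = 34.
R6 applies (level before this adjustment is 34 ≥ 19, so +3): 34 + 3 = 37.
R8 applies: 37 + 2 = 39.
Level 39 exceeds the maximum of 30; capped at 30.
Final offense level: 30.
Criminal history: 2 prior points → Category I (0-3).
Level 30 falls in the 27-30 band.
Grid: Level 27-30 × Category I = 40-50 months.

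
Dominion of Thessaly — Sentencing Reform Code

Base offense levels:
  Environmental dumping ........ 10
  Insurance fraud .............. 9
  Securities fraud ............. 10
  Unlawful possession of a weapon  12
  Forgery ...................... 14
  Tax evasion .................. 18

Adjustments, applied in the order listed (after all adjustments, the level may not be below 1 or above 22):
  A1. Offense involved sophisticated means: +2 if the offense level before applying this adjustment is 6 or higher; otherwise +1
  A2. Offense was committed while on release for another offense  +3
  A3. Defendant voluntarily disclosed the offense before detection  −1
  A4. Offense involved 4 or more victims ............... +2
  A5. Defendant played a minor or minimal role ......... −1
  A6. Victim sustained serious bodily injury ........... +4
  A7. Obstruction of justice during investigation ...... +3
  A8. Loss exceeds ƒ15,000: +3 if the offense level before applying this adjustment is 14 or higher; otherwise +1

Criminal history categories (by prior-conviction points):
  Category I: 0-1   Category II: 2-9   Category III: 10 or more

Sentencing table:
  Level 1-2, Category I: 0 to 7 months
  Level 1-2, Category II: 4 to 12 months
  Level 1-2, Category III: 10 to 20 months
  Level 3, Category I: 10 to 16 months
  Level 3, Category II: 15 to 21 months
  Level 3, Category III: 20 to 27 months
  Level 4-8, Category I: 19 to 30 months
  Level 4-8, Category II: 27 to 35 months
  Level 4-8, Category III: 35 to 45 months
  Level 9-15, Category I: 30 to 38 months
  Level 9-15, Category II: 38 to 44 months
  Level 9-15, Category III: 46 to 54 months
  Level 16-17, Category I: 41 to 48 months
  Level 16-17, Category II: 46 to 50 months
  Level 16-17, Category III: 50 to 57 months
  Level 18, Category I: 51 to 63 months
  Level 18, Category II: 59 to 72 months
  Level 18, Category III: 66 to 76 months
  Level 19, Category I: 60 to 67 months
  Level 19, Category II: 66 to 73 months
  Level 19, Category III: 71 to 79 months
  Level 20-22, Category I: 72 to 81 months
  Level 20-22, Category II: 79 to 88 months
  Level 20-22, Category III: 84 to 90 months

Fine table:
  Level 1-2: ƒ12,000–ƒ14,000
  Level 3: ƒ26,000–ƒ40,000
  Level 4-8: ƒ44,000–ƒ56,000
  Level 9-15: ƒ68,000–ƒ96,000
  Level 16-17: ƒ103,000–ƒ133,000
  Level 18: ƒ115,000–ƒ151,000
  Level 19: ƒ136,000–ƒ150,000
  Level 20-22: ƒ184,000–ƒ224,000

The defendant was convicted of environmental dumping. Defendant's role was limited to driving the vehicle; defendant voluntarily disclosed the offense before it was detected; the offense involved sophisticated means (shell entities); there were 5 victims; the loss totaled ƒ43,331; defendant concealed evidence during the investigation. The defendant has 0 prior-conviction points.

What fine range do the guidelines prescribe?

Base offense level for environmental dumping: 10.
A1 applies (level before this adjustment is 10 ≥ 6, so +2): 10 + 2 = 12.
A2 does not apply.
A3 applies: 12 − 1 = 11.
A4 applies: 11 + 2 = 13.
A5 applies: 13 − 1 = 12.
A7 applies: 12 + 3 = 15.
A8 applies (level before this adjustment is 15 ≥ 14, so +3): 15 + 3 = 18.
Final offense level: 18.
Level 18 falls in the 18 band.
Fine table: Level 18 → ƒ115,000–ƒ151,000.

ƒ115,000–ƒ151,000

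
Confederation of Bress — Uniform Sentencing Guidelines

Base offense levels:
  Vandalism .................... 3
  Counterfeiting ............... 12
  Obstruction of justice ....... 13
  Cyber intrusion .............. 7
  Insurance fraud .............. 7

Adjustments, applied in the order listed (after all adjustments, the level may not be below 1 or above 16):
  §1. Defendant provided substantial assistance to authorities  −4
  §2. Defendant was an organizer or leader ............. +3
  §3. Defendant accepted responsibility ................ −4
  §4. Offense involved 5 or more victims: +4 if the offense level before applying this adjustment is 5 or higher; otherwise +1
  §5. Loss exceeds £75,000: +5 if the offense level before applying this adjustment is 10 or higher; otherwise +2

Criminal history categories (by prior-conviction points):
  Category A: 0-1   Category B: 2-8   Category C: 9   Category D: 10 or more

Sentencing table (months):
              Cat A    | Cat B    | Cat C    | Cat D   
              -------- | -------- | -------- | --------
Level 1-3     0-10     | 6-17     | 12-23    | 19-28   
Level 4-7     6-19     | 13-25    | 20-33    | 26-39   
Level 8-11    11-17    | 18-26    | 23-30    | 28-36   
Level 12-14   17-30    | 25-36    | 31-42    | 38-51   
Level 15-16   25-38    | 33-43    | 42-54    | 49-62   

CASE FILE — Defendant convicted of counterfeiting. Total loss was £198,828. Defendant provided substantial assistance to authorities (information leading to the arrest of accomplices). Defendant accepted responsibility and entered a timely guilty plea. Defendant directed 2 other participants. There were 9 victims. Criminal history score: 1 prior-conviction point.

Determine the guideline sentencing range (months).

25-38 months

Base offense level for counterfeiting: 12.
§1 applies: 12 − 4 = 8.
§2 applies: 8 + 3 = 11.
§3 applies: 11 − 4 = 7.
§4 applies (level before this adjustment is 7 ≥ 5, so +4): 7 + 4 = 11.
§5 applies (level before this adjustment is 11 ≥ 10, so +5): 11 + 5 = 16.
Final offense level: 16.
Criminal history: 1 prior point → Category A (0-1).
Level 16 falls in the 15-16 band.
Grid: Level 15-16 × Category A = 25-38 months.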